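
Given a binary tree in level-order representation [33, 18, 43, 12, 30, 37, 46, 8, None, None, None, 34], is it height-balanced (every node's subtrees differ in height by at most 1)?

Tree (level-order array): [33, 18, 43, 12, 30, 37, 46, 8, None, None, None, 34]
Definition: a tree is height-balanced if, at every node, |h(left) - h(right)| <= 1 (empty subtree has height -1).
Bottom-up per-node check:
  node 8: h_left=-1, h_right=-1, diff=0 [OK], height=0
  node 12: h_left=0, h_right=-1, diff=1 [OK], height=1
  node 30: h_left=-1, h_right=-1, diff=0 [OK], height=0
  node 18: h_left=1, h_right=0, diff=1 [OK], height=2
  node 34: h_left=-1, h_right=-1, diff=0 [OK], height=0
  node 37: h_left=0, h_right=-1, diff=1 [OK], height=1
  node 46: h_left=-1, h_right=-1, diff=0 [OK], height=0
  node 43: h_left=1, h_right=0, diff=1 [OK], height=2
  node 33: h_left=2, h_right=2, diff=0 [OK], height=3
All nodes satisfy the balance condition.
Result: Balanced


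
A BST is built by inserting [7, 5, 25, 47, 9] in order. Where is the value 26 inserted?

Starting tree (level order): [7, 5, 25, None, None, 9, 47]
Insertion path: 7 -> 25 -> 47
Result: insert 26 as left child of 47
Final tree (level order): [7, 5, 25, None, None, 9, 47, None, None, 26]


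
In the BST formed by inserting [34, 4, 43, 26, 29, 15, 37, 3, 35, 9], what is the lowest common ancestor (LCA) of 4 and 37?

Tree insertion order: [34, 4, 43, 26, 29, 15, 37, 3, 35, 9]
Tree (level-order array): [34, 4, 43, 3, 26, 37, None, None, None, 15, 29, 35, None, 9]
In a BST, the LCA of p=4, q=37 is the first node v on the
root-to-leaf path with p <= v <= q (go left if both < v, right if both > v).
Walk from root:
  at 34: 4 <= 34 <= 37, this is the LCA
LCA = 34


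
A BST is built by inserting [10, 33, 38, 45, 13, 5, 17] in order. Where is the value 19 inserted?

Starting tree (level order): [10, 5, 33, None, None, 13, 38, None, 17, None, 45]
Insertion path: 10 -> 33 -> 13 -> 17
Result: insert 19 as right child of 17
Final tree (level order): [10, 5, 33, None, None, 13, 38, None, 17, None, 45, None, 19]


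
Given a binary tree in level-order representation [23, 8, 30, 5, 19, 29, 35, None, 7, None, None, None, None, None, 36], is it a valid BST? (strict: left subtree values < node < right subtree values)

Level-order array: [23, 8, 30, 5, 19, 29, 35, None, 7, None, None, None, None, None, 36]
Validate using subtree bounds (lo, hi): at each node, require lo < value < hi,
then recurse left with hi=value and right with lo=value.
Preorder trace (stopping at first violation):
  at node 23 with bounds (-inf, +inf): OK
  at node 8 with bounds (-inf, 23): OK
  at node 5 with bounds (-inf, 8): OK
  at node 7 with bounds (5, 8): OK
  at node 19 with bounds (8, 23): OK
  at node 30 with bounds (23, +inf): OK
  at node 29 with bounds (23, 30): OK
  at node 35 with bounds (30, +inf): OK
  at node 36 with bounds (35, +inf): OK
No violation found at any node.
Result: Valid BST


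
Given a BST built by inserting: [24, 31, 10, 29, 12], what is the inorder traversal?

Tree insertion order: [24, 31, 10, 29, 12]
Tree (level-order array): [24, 10, 31, None, 12, 29]
Inorder traversal: [10, 12, 24, 29, 31]


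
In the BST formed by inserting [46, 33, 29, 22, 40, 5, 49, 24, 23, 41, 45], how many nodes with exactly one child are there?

Tree built from: [46, 33, 29, 22, 40, 5, 49, 24, 23, 41, 45]
Tree (level-order array): [46, 33, 49, 29, 40, None, None, 22, None, None, 41, 5, 24, None, 45, None, None, 23]
Rule: These are nodes with exactly 1 non-null child.
Per-node child counts:
  node 46: 2 child(ren)
  node 33: 2 child(ren)
  node 29: 1 child(ren)
  node 22: 2 child(ren)
  node 5: 0 child(ren)
  node 24: 1 child(ren)
  node 23: 0 child(ren)
  node 40: 1 child(ren)
  node 41: 1 child(ren)
  node 45: 0 child(ren)
  node 49: 0 child(ren)
Matching nodes: [29, 24, 40, 41]
Count of nodes with exactly one child: 4


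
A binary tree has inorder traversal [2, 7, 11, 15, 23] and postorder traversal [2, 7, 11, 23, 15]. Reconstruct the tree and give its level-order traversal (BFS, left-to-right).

Inorder:   [2, 7, 11, 15, 23]
Postorder: [2, 7, 11, 23, 15]
Algorithm: postorder visits root last, so walk postorder right-to-left;
each value is the root of the current inorder slice — split it at that
value, recurse on the right subtree first, then the left.
Recursive splits:
  root=15; inorder splits into left=[2, 7, 11], right=[23]
  root=23; inorder splits into left=[], right=[]
  root=11; inorder splits into left=[2, 7], right=[]
  root=7; inorder splits into left=[2], right=[]
  root=2; inorder splits into left=[], right=[]
Reconstructed level-order: [15, 11, 23, 7, 2]


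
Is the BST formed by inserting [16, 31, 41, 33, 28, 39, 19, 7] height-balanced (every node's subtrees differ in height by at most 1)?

Tree (level-order array): [16, 7, 31, None, None, 28, 41, 19, None, 33, None, None, None, None, 39]
Definition: a tree is height-balanced if, at every node, |h(left) - h(right)| <= 1 (empty subtree has height -1).
Bottom-up per-node check:
  node 7: h_left=-1, h_right=-1, diff=0 [OK], height=0
  node 19: h_left=-1, h_right=-1, diff=0 [OK], height=0
  node 28: h_left=0, h_right=-1, diff=1 [OK], height=1
  node 39: h_left=-1, h_right=-1, diff=0 [OK], height=0
  node 33: h_left=-1, h_right=0, diff=1 [OK], height=1
  node 41: h_left=1, h_right=-1, diff=2 [FAIL (|1--1|=2 > 1)], height=2
  node 31: h_left=1, h_right=2, diff=1 [OK], height=3
  node 16: h_left=0, h_right=3, diff=3 [FAIL (|0-3|=3 > 1)], height=4
Node 41 violates the condition: |1 - -1| = 2 > 1.
Result: Not balanced


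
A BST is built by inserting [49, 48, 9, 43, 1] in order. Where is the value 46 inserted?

Starting tree (level order): [49, 48, None, 9, None, 1, 43]
Insertion path: 49 -> 48 -> 9 -> 43
Result: insert 46 as right child of 43
Final tree (level order): [49, 48, None, 9, None, 1, 43, None, None, None, 46]


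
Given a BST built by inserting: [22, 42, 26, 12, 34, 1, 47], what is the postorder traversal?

Tree insertion order: [22, 42, 26, 12, 34, 1, 47]
Tree (level-order array): [22, 12, 42, 1, None, 26, 47, None, None, None, 34]
Postorder traversal: [1, 12, 34, 26, 47, 42, 22]


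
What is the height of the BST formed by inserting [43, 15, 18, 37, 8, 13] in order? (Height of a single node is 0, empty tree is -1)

Insertion order: [43, 15, 18, 37, 8, 13]
Tree (level-order array): [43, 15, None, 8, 18, None, 13, None, 37]
Compute height bottom-up (empty subtree = -1):
  height(13) = 1 + max(-1, -1) = 0
  height(8) = 1 + max(-1, 0) = 1
  height(37) = 1 + max(-1, -1) = 0
  height(18) = 1 + max(-1, 0) = 1
  height(15) = 1 + max(1, 1) = 2
  height(43) = 1 + max(2, -1) = 3
Height = 3


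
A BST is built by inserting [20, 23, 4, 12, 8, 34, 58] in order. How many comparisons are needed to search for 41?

Search path for 41: 20 -> 23 -> 34 -> 58
Found: False
Comparisons: 4


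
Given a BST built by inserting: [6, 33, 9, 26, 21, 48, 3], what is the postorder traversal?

Tree insertion order: [6, 33, 9, 26, 21, 48, 3]
Tree (level-order array): [6, 3, 33, None, None, 9, 48, None, 26, None, None, 21]
Postorder traversal: [3, 21, 26, 9, 48, 33, 6]


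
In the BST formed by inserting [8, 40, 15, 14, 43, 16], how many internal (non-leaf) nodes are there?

Tree built from: [8, 40, 15, 14, 43, 16]
Tree (level-order array): [8, None, 40, 15, 43, 14, 16]
Rule: An internal node has at least one child.
Per-node child counts:
  node 8: 1 child(ren)
  node 40: 2 child(ren)
  node 15: 2 child(ren)
  node 14: 0 child(ren)
  node 16: 0 child(ren)
  node 43: 0 child(ren)
Matching nodes: [8, 40, 15]
Count of internal (non-leaf) nodes: 3


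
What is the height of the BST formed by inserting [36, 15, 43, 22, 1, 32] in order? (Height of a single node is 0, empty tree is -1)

Insertion order: [36, 15, 43, 22, 1, 32]
Tree (level-order array): [36, 15, 43, 1, 22, None, None, None, None, None, 32]
Compute height bottom-up (empty subtree = -1):
  height(1) = 1 + max(-1, -1) = 0
  height(32) = 1 + max(-1, -1) = 0
  height(22) = 1 + max(-1, 0) = 1
  height(15) = 1 + max(0, 1) = 2
  height(43) = 1 + max(-1, -1) = 0
  height(36) = 1 + max(2, 0) = 3
Height = 3


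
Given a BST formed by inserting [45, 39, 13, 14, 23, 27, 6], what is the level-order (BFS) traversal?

Tree insertion order: [45, 39, 13, 14, 23, 27, 6]
Tree (level-order array): [45, 39, None, 13, None, 6, 14, None, None, None, 23, None, 27]
BFS from the root, enqueuing left then right child of each popped node:
  queue [45] -> pop 45, enqueue [39], visited so far: [45]
  queue [39] -> pop 39, enqueue [13], visited so far: [45, 39]
  queue [13] -> pop 13, enqueue [6, 14], visited so far: [45, 39, 13]
  queue [6, 14] -> pop 6, enqueue [none], visited so far: [45, 39, 13, 6]
  queue [14] -> pop 14, enqueue [23], visited so far: [45, 39, 13, 6, 14]
  queue [23] -> pop 23, enqueue [27], visited so far: [45, 39, 13, 6, 14, 23]
  queue [27] -> pop 27, enqueue [none], visited so far: [45, 39, 13, 6, 14, 23, 27]
Result: [45, 39, 13, 6, 14, 23, 27]


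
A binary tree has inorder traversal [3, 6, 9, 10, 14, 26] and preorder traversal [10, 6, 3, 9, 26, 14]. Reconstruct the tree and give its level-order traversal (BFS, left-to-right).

Inorder:  [3, 6, 9, 10, 14, 26]
Preorder: [10, 6, 3, 9, 26, 14]
Algorithm: preorder visits root first, so consume preorder in order;
for each root, split the current inorder slice at that value into
left-subtree inorder and right-subtree inorder, then recurse.
Recursive splits:
  root=10; inorder splits into left=[3, 6, 9], right=[14, 26]
  root=6; inorder splits into left=[3], right=[9]
  root=3; inorder splits into left=[], right=[]
  root=9; inorder splits into left=[], right=[]
  root=26; inorder splits into left=[14], right=[]
  root=14; inorder splits into left=[], right=[]
Reconstructed level-order: [10, 6, 26, 3, 9, 14]


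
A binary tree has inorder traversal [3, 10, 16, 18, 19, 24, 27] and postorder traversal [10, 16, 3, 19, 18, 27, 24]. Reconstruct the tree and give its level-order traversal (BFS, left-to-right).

Inorder:   [3, 10, 16, 18, 19, 24, 27]
Postorder: [10, 16, 3, 19, 18, 27, 24]
Algorithm: postorder visits root last, so walk postorder right-to-left;
each value is the root of the current inorder slice — split it at that
value, recurse on the right subtree first, then the left.
Recursive splits:
  root=24; inorder splits into left=[3, 10, 16, 18, 19], right=[27]
  root=27; inorder splits into left=[], right=[]
  root=18; inorder splits into left=[3, 10, 16], right=[19]
  root=19; inorder splits into left=[], right=[]
  root=3; inorder splits into left=[], right=[10, 16]
  root=16; inorder splits into left=[10], right=[]
  root=10; inorder splits into left=[], right=[]
Reconstructed level-order: [24, 18, 27, 3, 19, 16, 10]


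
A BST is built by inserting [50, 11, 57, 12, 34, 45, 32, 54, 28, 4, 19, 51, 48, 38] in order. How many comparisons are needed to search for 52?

Search path for 52: 50 -> 57 -> 54 -> 51
Found: False
Comparisons: 4


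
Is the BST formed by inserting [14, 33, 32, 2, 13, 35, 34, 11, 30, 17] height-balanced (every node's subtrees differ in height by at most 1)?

Tree (level-order array): [14, 2, 33, None, 13, 32, 35, 11, None, 30, None, 34, None, None, None, 17]
Definition: a tree is height-balanced if, at every node, |h(left) - h(right)| <= 1 (empty subtree has height -1).
Bottom-up per-node check:
  node 11: h_left=-1, h_right=-1, diff=0 [OK], height=0
  node 13: h_left=0, h_right=-1, diff=1 [OK], height=1
  node 2: h_left=-1, h_right=1, diff=2 [FAIL (|-1-1|=2 > 1)], height=2
  node 17: h_left=-1, h_right=-1, diff=0 [OK], height=0
  node 30: h_left=0, h_right=-1, diff=1 [OK], height=1
  node 32: h_left=1, h_right=-1, diff=2 [FAIL (|1--1|=2 > 1)], height=2
  node 34: h_left=-1, h_right=-1, diff=0 [OK], height=0
  node 35: h_left=0, h_right=-1, diff=1 [OK], height=1
  node 33: h_left=2, h_right=1, diff=1 [OK], height=3
  node 14: h_left=2, h_right=3, diff=1 [OK], height=4
Node 2 violates the condition: |-1 - 1| = 2 > 1.
Result: Not balanced


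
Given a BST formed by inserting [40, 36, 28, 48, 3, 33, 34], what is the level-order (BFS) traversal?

Tree insertion order: [40, 36, 28, 48, 3, 33, 34]
Tree (level-order array): [40, 36, 48, 28, None, None, None, 3, 33, None, None, None, 34]
BFS from the root, enqueuing left then right child of each popped node:
  queue [40] -> pop 40, enqueue [36, 48], visited so far: [40]
  queue [36, 48] -> pop 36, enqueue [28], visited so far: [40, 36]
  queue [48, 28] -> pop 48, enqueue [none], visited so far: [40, 36, 48]
  queue [28] -> pop 28, enqueue [3, 33], visited so far: [40, 36, 48, 28]
  queue [3, 33] -> pop 3, enqueue [none], visited so far: [40, 36, 48, 28, 3]
  queue [33] -> pop 33, enqueue [34], visited so far: [40, 36, 48, 28, 3, 33]
  queue [34] -> pop 34, enqueue [none], visited so far: [40, 36, 48, 28, 3, 33, 34]
Result: [40, 36, 48, 28, 3, 33, 34]


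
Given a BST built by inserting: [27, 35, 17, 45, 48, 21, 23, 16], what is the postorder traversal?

Tree insertion order: [27, 35, 17, 45, 48, 21, 23, 16]
Tree (level-order array): [27, 17, 35, 16, 21, None, 45, None, None, None, 23, None, 48]
Postorder traversal: [16, 23, 21, 17, 48, 45, 35, 27]


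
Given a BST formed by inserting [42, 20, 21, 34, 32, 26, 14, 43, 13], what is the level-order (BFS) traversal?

Tree insertion order: [42, 20, 21, 34, 32, 26, 14, 43, 13]
Tree (level-order array): [42, 20, 43, 14, 21, None, None, 13, None, None, 34, None, None, 32, None, 26]
BFS from the root, enqueuing left then right child of each popped node:
  queue [42] -> pop 42, enqueue [20, 43], visited so far: [42]
  queue [20, 43] -> pop 20, enqueue [14, 21], visited so far: [42, 20]
  queue [43, 14, 21] -> pop 43, enqueue [none], visited so far: [42, 20, 43]
  queue [14, 21] -> pop 14, enqueue [13], visited so far: [42, 20, 43, 14]
  queue [21, 13] -> pop 21, enqueue [34], visited so far: [42, 20, 43, 14, 21]
  queue [13, 34] -> pop 13, enqueue [none], visited so far: [42, 20, 43, 14, 21, 13]
  queue [34] -> pop 34, enqueue [32], visited so far: [42, 20, 43, 14, 21, 13, 34]
  queue [32] -> pop 32, enqueue [26], visited so far: [42, 20, 43, 14, 21, 13, 34, 32]
  queue [26] -> pop 26, enqueue [none], visited so far: [42, 20, 43, 14, 21, 13, 34, 32, 26]
Result: [42, 20, 43, 14, 21, 13, 34, 32, 26]


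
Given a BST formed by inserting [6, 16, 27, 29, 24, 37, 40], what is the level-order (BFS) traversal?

Tree insertion order: [6, 16, 27, 29, 24, 37, 40]
Tree (level-order array): [6, None, 16, None, 27, 24, 29, None, None, None, 37, None, 40]
BFS from the root, enqueuing left then right child of each popped node:
  queue [6] -> pop 6, enqueue [16], visited so far: [6]
  queue [16] -> pop 16, enqueue [27], visited so far: [6, 16]
  queue [27] -> pop 27, enqueue [24, 29], visited so far: [6, 16, 27]
  queue [24, 29] -> pop 24, enqueue [none], visited so far: [6, 16, 27, 24]
  queue [29] -> pop 29, enqueue [37], visited so far: [6, 16, 27, 24, 29]
  queue [37] -> pop 37, enqueue [40], visited so far: [6, 16, 27, 24, 29, 37]
  queue [40] -> pop 40, enqueue [none], visited so far: [6, 16, 27, 24, 29, 37, 40]
Result: [6, 16, 27, 24, 29, 37, 40]


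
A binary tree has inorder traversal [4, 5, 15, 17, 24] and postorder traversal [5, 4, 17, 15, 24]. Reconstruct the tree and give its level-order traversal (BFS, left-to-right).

Inorder:   [4, 5, 15, 17, 24]
Postorder: [5, 4, 17, 15, 24]
Algorithm: postorder visits root last, so walk postorder right-to-left;
each value is the root of the current inorder slice — split it at that
value, recurse on the right subtree first, then the left.
Recursive splits:
  root=24; inorder splits into left=[4, 5, 15, 17], right=[]
  root=15; inorder splits into left=[4, 5], right=[17]
  root=17; inorder splits into left=[], right=[]
  root=4; inorder splits into left=[], right=[5]
  root=5; inorder splits into left=[], right=[]
Reconstructed level-order: [24, 15, 4, 17, 5]


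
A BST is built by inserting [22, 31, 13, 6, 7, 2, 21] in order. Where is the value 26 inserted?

Starting tree (level order): [22, 13, 31, 6, 21, None, None, 2, 7]
Insertion path: 22 -> 31
Result: insert 26 as left child of 31
Final tree (level order): [22, 13, 31, 6, 21, 26, None, 2, 7]


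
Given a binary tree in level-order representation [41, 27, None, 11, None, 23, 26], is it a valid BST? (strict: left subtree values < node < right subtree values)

Level-order array: [41, 27, None, 11, None, 23, 26]
Validate using subtree bounds (lo, hi): at each node, require lo < value < hi,
then recurse left with hi=value and right with lo=value.
Preorder trace (stopping at first violation):
  at node 41 with bounds (-inf, +inf): OK
  at node 27 with bounds (-inf, 41): OK
  at node 11 with bounds (-inf, 27): OK
  at node 23 with bounds (-inf, 11): VIOLATION
Node 23 violates its bound: not (-inf < 23 < 11).
Result: Not a valid BST


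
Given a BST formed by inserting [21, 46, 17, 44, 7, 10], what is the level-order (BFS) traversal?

Tree insertion order: [21, 46, 17, 44, 7, 10]
Tree (level-order array): [21, 17, 46, 7, None, 44, None, None, 10]
BFS from the root, enqueuing left then right child of each popped node:
  queue [21] -> pop 21, enqueue [17, 46], visited so far: [21]
  queue [17, 46] -> pop 17, enqueue [7], visited so far: [21, 17]
  queue [46, 7] -> pop 46, enqueue [44], visited so far: [21, 17, 46]
  queue [7, 44] -> pop 7, enqueue [10], visited so far: [21, 17, 46, 7]
  queue [44, 10] -> pop 44, enqueue [none], visited so far: [21, 17, 46, 7, 44]
  queue [10] -> pop 10, enqueue [none], visited so far: [21, 17, 46, 7, 44, 10]
Result: [21, 17, 46, 7, 44, 10]


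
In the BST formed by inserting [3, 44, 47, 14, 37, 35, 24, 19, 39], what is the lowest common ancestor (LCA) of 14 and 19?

Tree insertion order: [3, 44, 47, 14, 37, 35, 24, 19, 39]
Tree (level-order array): [3, None, 44, 14, 47, None, 37, None, None, 35, 39, 24, None, None, None, 19]
In a BST, the LCA of p=14, q=19 is the first node v on the
root-to-leaf path with p <= v <= q (go left if both < v, right if both > v).
Walk from root:
  at 3: both 14 and 19 > 3, go right
  at 44: both 14 and 19 < 44, go left
  at 14: 14 <= 14 <= 19, this is the LCA
LCA = 14


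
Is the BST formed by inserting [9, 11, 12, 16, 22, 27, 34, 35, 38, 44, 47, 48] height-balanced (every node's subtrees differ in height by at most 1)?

Tree (level-order array): [9, None, 11, None, 12, None, 16, None, 22, None, 27, None, 34, None, 35, None, 38, None, 44, None, 47, None, 48]
Definition: a tree is height-balanced if, at every node, |h(left) - h(right)| <= 1 (empty subtree has height -1).
Bottom-up per-node check:
  node 48: h_left=-1, h_right=-1, diff=0 [OK], height=0
  node 47: h_left=-1, h_right=0, diff=1 [OK], height=1
  node 44: h_left=-1, h_right=1, diff=2 [FAIL (|-1-1|=2 > 1)], height=2
  node 38: h_left=-1, h_right=2, diff=3 [FAIL (|-1-2|=3 > 1)], height=3
  node 35: h_left=-1, h_right=3, diff=4 [FAIL (|-1-3|=4 > 1)], height=4
  node 34: h_left=-1, h_right=4, diff=5 [FAIL (|-1-4|=5 > 1)], height=5
  node 27: h_left=-1, h_right=5, diff=6 [FAIL (|-1-5|=6 > 1)], height=6
  node 22: h_left=-1, h_right=6, diff=7 [FAIL (|-1-6|=7 > 1)], height=7
  node 16: h_left=-1, h_right=7, diff=8 [FAIL (|-1-7|=8 > 1)], height=8
  node 12: h_left=-1, h_right=8, diff=9 [FAIL (|-1-8|=9 > 1)], height=9
  node 11: h_left=-1, h_right=9, diff=10 [FAIL (|-1-9|=10 > 1)], height=10
  node 9: h_left=-1, h_right=10, diff=11 [FAIL (|-1-10|=11 > 1)], height=11
Node 44 violates the condition: |-1 - 1| = 2 > 1.
Result: Not balanced


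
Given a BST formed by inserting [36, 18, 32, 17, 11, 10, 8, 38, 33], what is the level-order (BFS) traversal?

Tree insertion order: [36, 18, 32, 17, 11, 10, 8, 38, 33]
Tree (level-order array): [36, 18, 38, 17, 32, None, None, 11, None, None, 33, 10, None, None, None, 8]
BFS from the root, enqueuing left then right child of each popped node:
  queue [36] -> pop 36, enqueue [18, 38], visited so far: [36]
  queue [18, 38] -> pop 18, enqueue [17, 32], visited so far: [36, 18]
  queue [38, 17, 32] -> pop 38, enqueue [none], visited so far: [36, 18, 38]
  queue [17, 32] -> pop 17, enqueue [11], visited so far: [36, 18, 38, 17]
  queue [32, 11] -> pop 32, enqueue [33], visited so far: [36, 18, 38, 17, 32]
  queue [11, 33] -> pop 11, enqueue [10], visited so far: [36, 18, 38, 17, 32, 11]
  queue [33, 10] -> pop 33, enqueue [none], visited so far: [36, 18, 38, 17, 32, 11, 33]
  queue [10] -> pop 10, enqueue [8], visited so far: [36, 18, 38, 17, 32, 11, 33, 10]
  queue [8] -> pop 8, enqueue [none], visited so far: [36, 18, 38, 17, 32, 11, 33, 10, 8]
Result: [36, 18, 38, 17, 32, 11, 33, 10, 8]


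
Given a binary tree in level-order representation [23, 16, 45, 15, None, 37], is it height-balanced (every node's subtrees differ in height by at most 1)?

Tree (level-order array): [23, 16, 45, 15, None, 37]
Definition: a tree is height-balanced if, at every node, |h(left) - h(right)| <= 1 (empty subtree has height -1).
Bottom-up per-node check:
  node 15: h_left=-1, h_right=-1, diff=0 [OK], height=0
  node 16: h_left=0, h_right=-1, diff=1 [OK], height=1
  node 37: h_left=-1, h_right=-1, diff=0 [OK], height=0
  node 45: h_left=0, h_right=-1, diff=1 [OK], height=1
  node 23: h_left=1, h_right=1, diff=0 [OK], height=2
All nodes satisfy the balance condition.
Result: Balanced


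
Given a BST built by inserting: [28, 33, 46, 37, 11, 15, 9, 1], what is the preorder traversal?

Tree insertion order: [28, 33, 46, 37, 11, 15, 9, 1]
Tree (level-order array): [28, 11, 33, 9, 15, None, 46, 1, None, None, None, 37]
Preorder traversal: [28, 11, 9, 1, 15, 33, 46, 37]


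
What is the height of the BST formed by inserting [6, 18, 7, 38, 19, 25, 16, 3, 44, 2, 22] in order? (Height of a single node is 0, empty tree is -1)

Insertion order: [6, 18, 7, 38, 19, 25, 16, 3, 44, 2, 22]
Tree (level-order array): [6, 3, 18, 2, None, 7, 38, None, None, None, 16, 19, 44, None, None, None, 25, None, None, 22]
Compute height bottom-up (empty subtree = -1):
  height(2) = 1 + max(-1, -1) = 0
  height(3) = 1 + max(0, -1) = 1
  height(16) = 1 + max(-1, -1) = 0
  height(7) = 1 + max(-1, 0) = 1
  height(22) = 1 + max(-1, -1) = 0
  height(25) = 1 + max(0, -1) = 1
  height(19) = 1 + max(-1, 1) = 2
  height(44) = 1 + max(-1, -1) = 0
  height(38) = 1 + max(2, 0) = 3
  height(18) = 1 + max(1, 3) = 4
  height(6) = 1 + max(1, 4) = 5
Height = 5


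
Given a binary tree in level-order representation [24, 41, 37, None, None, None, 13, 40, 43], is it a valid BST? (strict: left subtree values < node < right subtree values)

Level-order array: [24, 41, 37, None, None, None, 13, 40, 43]
Validate using subtree bounds (lo, hi): at each node, require lo < value < hi,
then recurse left with hi=value and right with lo=value.
Preorder trace (stopping at first violation):
  at node 24 with bounds (-inf, +inf): OK
  at node 41 with bounds (-inf, 24): VIOLATION
Node 41 violates its bound: not (-inf < 41 < 24).
Result: Not a valid BST


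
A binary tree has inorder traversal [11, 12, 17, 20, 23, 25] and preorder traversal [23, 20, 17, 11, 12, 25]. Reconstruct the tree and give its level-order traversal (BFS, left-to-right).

Inorder:  [11, 12, 17, 20, 23, 25]
Preorder: [23, 20, 17, 11, 12, 25]
Algorithm: preorder visits root first, so consume preorder in order;
for each root, split the current inorder slice at that value into
left-subtree inorder and right-subtree inorder, then recurse.
Recursive splits:
  root=23; inorder splits into left=[11, 12, 17, 20], right=[25]
  root=20; inorder splits into left=[11, 12, 17], right=[]
  root=17; inorder splits into left=[11, 12], right=[]
  root=11; inorder splits into left=[], right=[12]
  root=12; inorder splits into left=[], right=[]
  root=25; inorder splits into left=[], right=[]
Reconstructed level-order: [23, 20, 25, 17, 11, 12]


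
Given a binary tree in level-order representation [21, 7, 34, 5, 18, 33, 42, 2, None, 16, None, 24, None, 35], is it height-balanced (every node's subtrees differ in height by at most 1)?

Tree (level-order array): [21, 7, 34, 5, 18, 33, 42, 2, None, 16, None, 24, None, 35]
Definition: a tree is height-balanced if, at every node, |h(left) - h(right)| <= 1 (empty subtree has height -1).
Bottom-up per-node check:
  node 2: h_left=-1, h_right=-1, diff=0 [OK], height=0
  node 5: h_left=0, h_right=-1, diff=1 [OK], height=1
  node 16: h_left=-1, h_right=-1, diff=0 [OK], height=0
  node 18: h_left=0, h_right=-1, diff=1 [OK], height=1
  node 7: h_left=1, h_right=1, diff=0 [OK], height=2
  node 24: h_left=-1, h_right=-1, diff=0 [OK], height=0
  node 33: h_left=0, h_right=-1, diff=1 [OK], height=1
  node 35: h_left=-1, h_right=-1, diff=0 [OK], height=0
  node 42: h_left=0, h_right=-1, diff=1 [OK], height=1
  node 34: h_left=1, h_right=1, diff=0 [OK], height=2
  node 21: h_left=2, h_right=2, diff=0 [OK], height=3
All nodes satisfy the balance condition.
Result: Balanced


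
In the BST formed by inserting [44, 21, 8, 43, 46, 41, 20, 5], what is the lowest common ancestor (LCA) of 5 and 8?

Tree insertion order: [44, 21, 8, 43, 46, 41, 20, 5]
Tree (level-order array): [44, 21, 46, 8, 43, None, None, 5, 20, 41]
In a BST, the LCA of p=5, q=8 is the first node v on the
root-to-leaf path with p <= v <= q (go left if both < v, right if both > v).
Walk from root:
  at 44: both 5 and 8 < 44, go left
  at 21: both 5 and 8 < 21, go left
  at 8: 5 <= 8 <= 8, this is the LCA
LCA = 8


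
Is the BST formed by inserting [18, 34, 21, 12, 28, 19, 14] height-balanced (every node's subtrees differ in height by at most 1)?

Tree (level-order array): [18, 12, 34, None, 14, 21, None, None, None, 19, 28]
Definition: a tree is height-balanced if, at every node, |h(left) - h(right)| <= 1 (empty subtree has height -1).
Bottom-up per-node check:
  node 14: h_left=-1, h_right=-1, diff=0 [OK], height=0
  node 12: h_left=-1, h_right=0, diff=1 [OK], height=1
  node 19: h_left=-1, h_right=-1, diff=0 [OK], height=0
  node 28: h_left=-1, h_right=-1, diff=0 [OK], height=0
  node 21: h_left=0, h_right=0, diff=0 [OK], height=1
  node 34: h_left=1, h_right=-1, diff=2 [FAIL (|1--1|=2 > 1)], height=2
  node 18: h_left=1, h_right=2, diff=1 [OK], height=3
Node 34 violates the condition: |1 - -1| = 2 > 1.
Result: Not balanced


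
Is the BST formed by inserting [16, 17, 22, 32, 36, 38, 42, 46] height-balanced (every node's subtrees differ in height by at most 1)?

Tree (level-order array): [16, None, 17, None, 22, None, 32, None, 36, None, 38, None, 42, None, 46]
Definition: a tree is height-balanced if, at every node, |h(left) - h(right)| <= 1 (empty subtree has height -1).
Bottom-up per-node check:
  node 46: h_left=-1, h_right=-1, diff=0 [OK], height=0
  node 42: h_left=-1, h_right=0, diff=1 [OK], height=1
  node 38: h_left=-1, h_right=1, diff=2 [FAIL (|-1-1|=2 > 1)], height=2
  node 36: h_left=-1, h_right=2, diff=3 [FAIL (|-1-2|=3 > 1)], height=3
  node 32: h_left=-1, h_right=3, diff=4 [FAIL (|-1-3|=4 > 1)], height=4
  node 22: h_left=-1, h_right=4, diff=5 [FAIL (|-1-4|=5 > 1)], height=5
  node 17: h_left=-1, h_right=5, diff=6 [FAIL (|-1-5|=6 > 1)], height=6
  node 16: h_left=-1, h_right=6, diff=7 [FAIL (|-1-6|=7 > 1)], height=7
Node 38 violates the condition: |-1 - 1| = 2 > 1.
Result: Not balanced


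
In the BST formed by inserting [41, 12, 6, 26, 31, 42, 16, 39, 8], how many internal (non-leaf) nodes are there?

Tree built from: [41, 12, 6, 26, 31, 42, 16, 39, 8]
Tree (level-order array): [41, 12, 42, 6, 26, None, None, None, 8, 16, 31, None, None, None, None, None, 39]
Rule: An internal node has at least one child.
Per-node child counts:
  node 41: 2 child(ren)
  node 12: 2 child(ren)
  node 6: 1 child(ren)
  node 8: 0 child(ren)
  node 26: 2 child(ren)
  node 16: 0 child(ren)
  node 31: 1 child(ren)
  node 39: 0 child(ren)
  node 42: 0 child(ren)
Matching nodes: [41, 12, 6, 26, 31]
Count of internal (non-leaf) nodes: 5


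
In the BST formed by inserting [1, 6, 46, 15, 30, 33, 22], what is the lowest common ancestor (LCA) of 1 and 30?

Tree insertion order: [1, 6, 46, 15, 30, 33, 22]
Tree (level-order array): [1, None, 6, None, 46, 15, None, None, 30, 22, 33]
In a BST, the LCA of p=1, q=30 is the first node v on the
root-to-leaf path with p <= v <= q (go left if both < v, right if both > v).
Walk from root:
  at 1: 1 <= 1 <= 30, this is the LCA
LCA = 1


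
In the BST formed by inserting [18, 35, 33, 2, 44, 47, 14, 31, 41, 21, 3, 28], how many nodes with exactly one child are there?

Tree built from: [18, 35, 33, 2, 44, 47, 14, 31, 41, 21, 3, 28]
Tree (level-order array): [18, 2, 35, None, 14, 33, 44, 3, None, 31, None, 41, 47, None, None, 21, None, None, None, None, None, None, 28]
Rule: These are nodes with exactly 1 non-null child.
Per-node child counts:
  node 18: 2 child(ren)
  node 2: 1 child(ren)
  node 14: 1 child(ren)
  node 3: 0 child(ren)
  node 35: 2 child(ren)
  node 33: 1 child(ren)
  node 31: 1 child(ren)
  node 21: 1 child(ren)
  node 28: 0 child(ren)
  node 44: 2 child(ren)
  node 41: 0 child(ren)
  node 47: 0 child(ren)
Matching nodes: [2, 14, 33, 31, 21]
Count of nodes with exactly one child: 5


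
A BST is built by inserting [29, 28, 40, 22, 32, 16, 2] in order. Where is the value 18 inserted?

Starting tree (level order): [29, 28, 40, 22, None, 32, None, 16, None, None, None, 2]
Insertion path: 29 -> 28 -> 22 -> 16
Result: insert 18 as right child of 16
Final tree (level order): [29, 28, 40, 22, None, 32, None, 16, None, None, None, 2, 18]


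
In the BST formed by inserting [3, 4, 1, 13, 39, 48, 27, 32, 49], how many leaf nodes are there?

Tree built from: [3, 4, 1, 13, 39, 48, 27, 32, 49]
Tree (level-order array): [3, 1, 4, None, None, None, 13, None, 39, 27, 48, None, 32, None, 49]
Rule: A leaf has 0 children.
Per-node child counts:
  node 3: 2 child(ren)
  node 1: 0 child(ren)
  node 4: 1 child(ren)
  node 13: 1 child(ren)
  node 39: 2 child(ren)
  node 27: 1 child(ren)
  node 32: 0 child(ren)
  node 48: 1 child(ren)
  node 49: 0 child(ren)
Matching nodes: [1, 32, 49]
Count of leaf nodes: 3


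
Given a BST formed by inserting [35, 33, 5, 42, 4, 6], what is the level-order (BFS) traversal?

Tree insertion order: [35, 33, 5, 42, 4, 6]
Tree (level-order array): [35, 33, 42, 5, None, None, None, 4, 6]
BFS from the root, enqueuing left then right child of each popped node:
  queue [35] -> pop 35, enqueue [33, 42], visited so far: [35]
  queue [33, 42] -> pop 33, enqueue [5], visited so far: [35, 33]
  queue [42, 5] -> pop 42, enqueue [none], visited so far: [35, 33, 42]
  queue [5] -> pop 5, enqueue [4, 6], visited so far: [35, 33, 42, 5]
  queue [4, 6] -> pop 4, enqueue [none], visited so far: [35, 33, 42, 5, 4]
  queue [6] -> pop 6, enqueue [none], visited so far: [35, 33, 42, 5, 4, 6]
Result: [35, 33, 42, 5, 4, 6]


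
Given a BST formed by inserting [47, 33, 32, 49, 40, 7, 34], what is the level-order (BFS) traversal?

Tree insertion order: [47, 33, 32, 49, 40, 7, 34]
Tree (level-order array): [47, 33, 49, 32, 40, None, None, 7, None, 34]
BFS from the root, enqueuing left then right child of each popped node:
  queue [47] -> pop 47, enqueue [33, 49], visited so far: [47]
  queue [33, 49] -> pop 33, enqueue [32, 40], visited so far: [47, 33]
  queue [49, 32, 40] -> pop 49, enqueue [none], visited so far: [47, 33, 49]
  queue [32, 40] -> pop 32, enqueue [7], visited so far: [47, 33, 49, 32]
  queue [40, 7] -> pop 40, enqueue [34], visited so far: [47, 33, 49, 32, 40]
  queue [7, 34] -> pop 7, enqueue [none], visited so far: [47, 33, 49, 32, 40, 7]
  queue [34] -> pop 34, enqueue [none], visited so far: [47, 33, 49, 32, 40, 7, 34]
Result: [47, 33, 49, 32, 40, 7, 34]


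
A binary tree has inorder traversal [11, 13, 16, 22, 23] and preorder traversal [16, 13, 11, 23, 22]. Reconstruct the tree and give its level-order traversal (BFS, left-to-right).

Inorder:  [11, 13, 16, 22, 23]
Preorder: [16, 13, 11, 23, 22]
Algorithm: preorder visits root first, so consume preorder in order;
for each root, split the current inorder slice at that value into
left-subtree inorder and right-subtree inorder, then recurse.
Recursive splits:
  root=16; inorder splits into left=[11, 13], right=[22, 23]
  root=13; inorder splits into left=[11], right=[]
  root=11; inorder splits into left=[], right=[]
  root=23; inorder splits into left=[22], right=[]
  root=22; inorder splits into left=[], right=[]
Reconstructed level-order: [16, 13, 23, 11, 22]


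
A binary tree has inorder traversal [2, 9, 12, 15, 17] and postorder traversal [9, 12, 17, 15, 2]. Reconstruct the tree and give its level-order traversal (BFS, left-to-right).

Inorder:   [2, 9, 12, 15, 17]
Postorder: [9, 12, 17, 15, 2]
Algorithm: postorder visits root last, so walk postorder right-to-left;
each value is the root of the current inorder slice — split it at that
value, recurse on the right subtree first, then the left.
Recursive splits:
  root=2; inorder splits into left=[], right=[9, 12, 15, 17]
  root=15; inorder splits into left=[9, 12], right=[17]
  root=17; inorder splits into left=[], right=[]
  root=12; inorder splits into left=[9], right=[]
  root=9; inorder splits into left=[], right=[]
Reconstructed level-order: [2, 15, 12, 17, 9]


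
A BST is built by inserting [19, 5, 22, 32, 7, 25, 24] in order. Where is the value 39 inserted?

Starting tree (level order): [19, 5, 22, None, 7, None, 32, None, None, 25, None, 24]
Insertion path: 19 -> 22 -> 32
Result: insert 39 as right child of 32
Final tree (level order): [19, 5, 22, None, 7, None, 32, None, None, 25, 39, 24]


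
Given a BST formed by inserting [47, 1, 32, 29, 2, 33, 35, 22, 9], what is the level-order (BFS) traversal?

Tree insertion order: [47, 1, 32, 29, 2, 33, 35, 22, 9]
Tree (level-order array): [47, 1, None, None, 32, 29, 33, 2, None, None, 35, None, 22, None, None, 9]
BFS from the root, enqueuing left then right child of each popped node:
  queue [47] -> pop 47, enqueue [1], visited so far: [47]
  queue [1] -> pop 1, enqueue [32], visited so far: [47, 1]
  queue [32] -> pop 32, enqueue [29, 33], visited so far: [47, 1, 32]
  queue [29, 33] -> pop 29, enqueue [2], visited so far: [47, 1, 32, 29]
  queue [33, 2] -> pop 33, enqueue [35], visited so far: [47, 1, 32, 29, 33]
  queue [2, 35] -> pop 2, enqueue [22], visited so far: [47, 1, 32, 29, 33, 2]
  queue [35, 22] -> pop 35, enqueue [none], visited so far: [47, 1, 32, 29, 33, 2, 35]
  queue [22] -> pop 22, enqueue [9], visited so far: [47, 1, 32, 29, 33, 2, 35, 22]
  queue [9] -> pop 9, enqueue [none], visited so far: [47, 1, 32, 29, 33, 2, 35, 22, 9]
Result: [47, 1, 32, 29, 33, 2, 35, 22, 9]


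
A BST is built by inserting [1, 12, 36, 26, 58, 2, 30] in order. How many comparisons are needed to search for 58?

Search path for 58: 1 -> 12 -> 36 -> 58
Found: True
Comparisons: 4


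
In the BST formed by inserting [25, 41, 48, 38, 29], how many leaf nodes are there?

Tree built from: [25, 41, 48, 38, 29]
Tree (level-order array): [25, None, 41, 38, 48, 29]
Rule: A leaf has 0 children.
Per-node child counts:
  node 25: 1 child(ren)
  node 41: 2 child(ren)
  node 38: 1 child(ren)
  node 29: 0 child(ren)
  node 48: 0 child(ren)
Matching nodes: [29, 48]
Count of leaf nodes: 2


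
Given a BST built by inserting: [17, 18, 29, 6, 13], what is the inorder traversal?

Tree insertion order: [17, 18, 29, 6, 13]
Tree (level-order array): [17, 6, 18, None, 13, None, 29]
Inorder traversal: [6, 13, 17, 18, 29]


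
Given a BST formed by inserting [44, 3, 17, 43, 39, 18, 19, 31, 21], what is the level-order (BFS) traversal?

Tree insertion order: [44, 3, 17, 43, 39, 18, 19, 31, 21]
Tree (level-order array): [44, 3, None, None, 17, None, 43, 39, None, 18, None, None, 19, None, 31, 21]
BFS from the root, enqueuing left then right child of each popped node:
  queue [44] -> pop 44, enqueue [3], visited so far: [44]
  queue [3] -> pop 3, enqueue [17], visited so far: [44, 3]
  queue [17] -> pop 17, enqueue [43], visited so far: [44, 3, 17]
  queue [43] -> pop 43, enqueue [39], visited so far: [44, 3, 17, 43]
  queue [39] -> pop 39, enqueue [18], visited so far: [44, 3, 17, 43, 39]
  queue [18] -> pop 18, enqueue [19], visited so far: [44, 3, 17, 43, 39, 18]
  queue [19] -> pop 19, enqueue [31], visited so far: [44, 3, 17, 43, 39, 18, 19]
  queue [31] -> pop 31, enqueue [21], visited so far: [44, 3, 17, 43, 39, 18, 19, 31]
  queue [21] -> pop 21, enqueue [none], visited so far: [44, 3, 17, 43, 39, 18, 19, 31, 21]
Result: [44, 3, 17, 43, 39, 18, 19, 31, 21]


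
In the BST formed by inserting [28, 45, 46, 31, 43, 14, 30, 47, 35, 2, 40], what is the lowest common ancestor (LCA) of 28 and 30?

Tree insertion order: [28, 45, 46, 31, 43, 14, 30, 47, 35, 2, 40]
Tree (level-order array): [28, 14, 45, 2, None, 31, 46, None, None, 30, 43, None, 47, None, None, 35, None, None, None, None, 40]
In a BST, the LCA of p=28, q=30 is the first node v on the
root-to-leaf path with p <= v <= q (go left if both < v, right if both > v).
Walk from root:
  at 28: 28 <= 28 <= 30, this is the LCA
LCA = 28


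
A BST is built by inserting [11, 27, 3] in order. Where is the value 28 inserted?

Starting tree (level order): [11, 3, 27]
Insertion path: 11 -> 27
Result: insert 28 as right child of 27
Final tree (level order): [11, 3, 27, None, None, None, 28]


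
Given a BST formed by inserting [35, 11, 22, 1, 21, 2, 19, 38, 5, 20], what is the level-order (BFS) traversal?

Tree insertion order: [35, 11, 22, 1, 21, 2, 19, 38, 5, 20]
Tree (level-order array): [35, 11, 38, 1, 22, None, None, None, 2, 21, None, None, 5, 19, None, None, None, None, 20]
BFS from the root, enqueuing left then right child of each popped node:
  queue [35] -> pop 35, enqueue [11, 38], visited so far: [35]
  queue [11, 38] -> pop 11, enqueue [1, 22], visited so far: [35, 11]
  queue [38, 1, 22] -> pop 38, enqueue [none], visited so far: [35, 11, 38]
  queue [1, 22] -> pop 1, enqueue [2], visited so far: [35, 11, 38, 1]
  queue [22, 2] -> pop 22, enqueue [21], visited so far: [35, 11, 38, 1, 22]
  queue [2, 21] -> pop 2, enqueue [5], visited so far: [35, 11, 38, 1, 22, 2]
  queue [21, 5] -> pop 21, enqueue [19], visited so far: [35, 11, 38, 1, 22, 2, 21]
  queue [5, 19] -> pop 5, enqueue [none], visited so far: [35, 11, 38, 1, 22, 2, 21, 5]
  queue [19] -> pop 19, enqueue [20], visited so far: [35, 11, 38, 1, 22, 2, 21, 5, 19]
  queue [20] -> pop 20, enqueue [none], visited so far: [35, 11, 38, 1, 22, 2, 21, 5, 19, 20]
Result: [35, 11, 38, 1, 22, 2, 21, 5, 19, 20]


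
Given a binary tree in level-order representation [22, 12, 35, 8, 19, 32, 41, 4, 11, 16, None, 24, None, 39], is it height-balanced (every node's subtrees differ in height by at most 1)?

Tree (level-order array): [22, 12, 35, 8, 19, 32, 41, 4, 11, 16, None, 24, None, 39]
Definition: a tree is height-balanced if, at every node, |h(left) - h(right)| <= 1 (empty subtree has height -1).
Bottom-up per-node check:
  node 4: h_left=-1, h_right=-1, diff=0 [OK], height=0
  node 11: h_left=-1, h_right=-1, diff=0 [OK], height=0
  node 8: h_left=0, h_right=0, diff=0 [OK], height=1
  node 16: h_left=-1, h_right=-1, diff=0 [OK], height=0
  node 19: h_left=0, h_right=-1, diff=1 [OK], height=1
  node 12: h_left=1, h_right=1, diff=0 [OK], height=2
  node 24: h_left=-1, h_right=-1, diff=0 [OK], height=0
  node 32: h_left=0, h_right=-1, diff=1 [OK], height=1
  node 39: h_left=-1, h_right=-1, diff=0 [OK], height=0
  node 41: h_left=0, h_right=-1, diff=1 [OK], height=1
  node 35: h_left=1, h_right=1, diff=0 [OK], height=2
  node 22: h_left=2, h_right=2, diff=0 [OK], height=3
All nodes satisfy the balance condition.
Result: Balanced


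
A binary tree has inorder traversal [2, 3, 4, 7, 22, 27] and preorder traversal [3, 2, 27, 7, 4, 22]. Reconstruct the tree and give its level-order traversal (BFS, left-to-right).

Inorder:  [2, 3, 4, 7, 22, 27]
Preorder: [3, 2, 27, 7, 4, 22]
Algorithm: preorder visits root first, so consume preorder in order;
for each root, split the current inorder slice at that value into
left-subtree inorder and right-subtree inorder, then recurse.
Recursive splits:
  root=3; inorder splits into left=[2], right=[4, 7, 22, 27]
  root=2; inorder splits into left=[], right=[]
  root=27; inorder splits into left=[4, 7, 22], right=[]
  root=7; inorder splits into left=[4], right=[22]
  root=4; inorder splits into left=[], right=[]
  root=22; inorder splits into left=[], right=[]
Reconstructed level-order: [3, 2, 27, 7, 4, 22]
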